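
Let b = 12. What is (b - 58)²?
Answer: 2116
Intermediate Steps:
(b - 58)² = (12 - 58)² = (-46)² = 2116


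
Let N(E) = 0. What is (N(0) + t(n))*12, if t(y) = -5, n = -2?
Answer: -60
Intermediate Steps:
(N(0) + t(n))*12 = (0 - 5)*12 = -5*12 = -60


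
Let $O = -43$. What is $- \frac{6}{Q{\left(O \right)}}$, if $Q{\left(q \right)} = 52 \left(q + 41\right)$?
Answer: $\frac{3}{52} \approx 0.057692$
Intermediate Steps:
$Q{\left(q \right)} = 2132 + 52 q$ ($Q{\left(q \right)} = 52 \left(41 + q\right) = 2132 + 52 q$)
$- \frac{6}{Q{\left(O \right)}} = - \frac{6}{2132 + 52 \left(-43\right)} = - \frac{6}{2132 - 2236} = - \frac{6}{-104} = \left(-6\right) \left(- \frac{1}{104}\right) = \frac{3}{52}$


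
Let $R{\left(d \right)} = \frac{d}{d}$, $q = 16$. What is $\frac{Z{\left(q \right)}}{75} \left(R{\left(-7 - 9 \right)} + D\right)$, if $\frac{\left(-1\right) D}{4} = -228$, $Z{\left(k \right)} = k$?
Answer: $\frac{14608}{75} \approx 194.77$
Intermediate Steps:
$R{\left(d \right)} = 1$
$D = 912$ ($D = \left(-4\right) \left(-228\right) = 912$)
$\frac{Z{\left(q \right)}}{75} \left(R{\left(-7 - 9 \right)} + D\right) = \frac{16}{75} \left(1 + 912\right) = 16 \cdot \frac{1}{75} \cdot 913 = \frac{16}{75} \cdot 913 = \frac{14608}{75}$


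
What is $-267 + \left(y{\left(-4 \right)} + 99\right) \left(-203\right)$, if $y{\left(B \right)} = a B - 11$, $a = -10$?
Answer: $-26251$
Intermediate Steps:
$y{\left(B \right)} = -11 - 10 B$ ($y{\left(B \right)} = - 10 B - 11 = -11 - 10 B$)
$-267 + \left(y{\left(-4 \right)} + 99\right) \left(-203\right) = -267 + \left(\left(-11 - -40\right) + 99\right) \left(-203\right) = -267 + \left(\left(-11 + 40\right) + 99\right) \left(-203\right) = -267 + \left(29 + 99\right) \left(-203\right) = -267 + 128 \left(-203\right) = -267 - 25984 = -26251$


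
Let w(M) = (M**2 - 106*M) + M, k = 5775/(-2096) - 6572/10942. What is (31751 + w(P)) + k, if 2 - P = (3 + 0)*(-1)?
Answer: 358323484735/11467216 ≈ 31248.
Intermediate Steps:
P = 5 (P = 2 - (3 + 0)*(-1) = 2 - 3*(-1) = 2 - 1*(-3) = 2 + 3 = 5)
k = -38482481/11467216 (k = 5775*(-1/2096) - 6572*1/10942 = -5775/2096 - 3286/5471 = -38482481/11467216 ≈ -3.3559)
w(M) = M**2 - 105*M
(31751 + w(P)) + k = (31751 + 5*(-105 + 5)) - 38482481/11467216 = (31751 + 5*(-100)) - 38482481/11467216 = (31751 - 500) - 38482481/11467216 = 31251 - 38482481/11467216 = 358323484735/11467216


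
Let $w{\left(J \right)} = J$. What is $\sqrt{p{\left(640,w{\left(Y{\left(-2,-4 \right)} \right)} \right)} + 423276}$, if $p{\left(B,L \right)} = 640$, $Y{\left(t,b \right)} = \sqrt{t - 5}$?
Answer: $2 \sqrt{105979} \approx 651.09$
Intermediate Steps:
$Y{\left(t,b \right)} = \sqrt{-5 + t}$
$\sqrt{p{\left(640,w{\left(Y{\left(-2,-4 \right)} \right)} \right)} + 423276} = \sqrt{640 + 423276} = \sqrt{423916} = 2 \sqrt{105979}$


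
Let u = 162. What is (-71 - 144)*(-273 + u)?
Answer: 23865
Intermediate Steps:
(-71 - 144)*(-273 + u) = (-71 - 144)*(-273 + 162) = -215*(-111) = 23865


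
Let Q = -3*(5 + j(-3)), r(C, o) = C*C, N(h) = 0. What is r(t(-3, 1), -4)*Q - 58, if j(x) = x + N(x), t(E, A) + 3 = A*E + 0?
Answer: -274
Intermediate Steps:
t(E, A) = -3 + A*E (t(E, A) = -3 + (A*E + 0) = -3 + A*E)
r(C, o) = C²
j(x) = x (j(x) = x + 0 = x)
Q = -6 (Q = -3*(5 - 3) = -3*2 = -6)
r(t(-3, 1), -4)*Q - 58 = (-3 + 1*(-3))²*(-6) - 58 = (-3 - 3)²*(-6) - 58 = (-6)²*(-6) - 58 = 36*(-6) - 58 = -216 - 58 = -274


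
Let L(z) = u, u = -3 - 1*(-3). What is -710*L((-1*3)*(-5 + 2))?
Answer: 0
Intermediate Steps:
u = 0 (u = -3 + 3 = 0)
L(z) = 0
-710*L((-1*3)*(-5 + 2)) = -710*0 = 0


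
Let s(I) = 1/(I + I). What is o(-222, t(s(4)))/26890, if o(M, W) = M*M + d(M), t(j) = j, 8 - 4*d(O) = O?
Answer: 98683/53780 ≈ 1.8349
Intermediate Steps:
d(O) = 2 - O/4
s(I) = 1/(2*I)
o(M, W) = 2 + M² - M/4 (o(M, W) = M*M + (2 - M/4) = M² + (2 - M/4) = 2 + M² - M/4)
o(-222, t(s(4)))/26890 = (2 + (-222)² - ¼*(-222))/26890 = (2 + 49284 + 111/2)*(1/26890) = (98683/2)*(1/26890) = 98683/53780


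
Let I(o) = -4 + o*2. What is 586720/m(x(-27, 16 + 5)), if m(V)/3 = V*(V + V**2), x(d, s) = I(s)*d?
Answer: -1544/8518365 ≈ -0.00018126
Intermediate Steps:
I(o) = -4 + 2*o
x(d, s) = d*(-4 + 2*s) (x(d, s) = (-4 + 2*s)*d = d*(-4 + 2*s))
m(V) = 3*V*(V + V**2) (m(V) = 3*(V*(V + V**2)) = 3*V*(V + V**2))
586720/m(x(-27, 16 + 5)) = 586720/((3*(2*(-27)*(-2 + (16 + 5)))**2*(1 + 2*(-27)*(-2 + (16 + 5))))) = 586720/((3*(2*(-27)*(-2 + 21))**2*(1 + 2*(-27)*(-2 + 21)))) = 586720/((3*(2*(-27)*19)**2*(1 + 2*(-27)*19))) = 586720/((3*(-1026)**2*(1 - 1026))) = 586720/((3*1052676*(-1025))) = 586720/(-3236978700) = 586720*(-1/3236978700) = -1544/8518365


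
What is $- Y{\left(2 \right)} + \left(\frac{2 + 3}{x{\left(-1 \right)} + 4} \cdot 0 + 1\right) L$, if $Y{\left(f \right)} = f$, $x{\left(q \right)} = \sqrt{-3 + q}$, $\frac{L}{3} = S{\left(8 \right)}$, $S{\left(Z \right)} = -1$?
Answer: $-5$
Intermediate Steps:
$L = -3$ ($L = 3 \left(-1\right) = -3$)
$- Y{\left(2 \right)} + \left(\frac{2 + 3}{x{\left(-1 \right)} + 4} \cdot 0 + 1\right) L = \left(-1\right) 2 + \left(\frac{2 + 3}{\sqrt{-3 - 1} + 4} \cdot 0 + 1\right) \left(-3\right) = -2 + \left(\frac{5}{\sqrt{-4} + 4} \cdot 0 + 1\right) \left(-3\right) = -2 + \left(\frac{5}{2 i + 4} \cdot 0 + 1\right) \left(-3\right) = -2 + \left(\frac{5}{4 + 2 i} 0 + 1\right) \left(-3\right) = -2 + \left(5 \frac{4 - 2 i}{20} \cdot 0 + 1\right) \left(-3\right) = -2 + \left(\frac{4 - 2 i}{4} \cdot 0 + 1\right) \left(-3\right) = -2 + \left(0 + 1\right) \left(-3\right) = -2 + 1 \left(-3\right) = -2 - 3 = -5$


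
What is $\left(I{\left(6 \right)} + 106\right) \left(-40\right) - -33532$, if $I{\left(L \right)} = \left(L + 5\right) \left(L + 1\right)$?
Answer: $26212$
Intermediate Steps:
$I{\left(L \right)} = \left(1 + L\right) \left(5 + L\right)$ ($I{\left(L \right)} = \left(5 + L\right) \left(1 + L\right) = \left(1 + L\right) \left(5 + L\right)$)
$\left(I{\left(6 \right)} + 106\right) \left(-40\right) - -33532 = \left(\left(5 + 6^{2} + 6 \cdot 6\right) + 106\right) \left(-40\right) - -33532 = \left(\left(5 + 36 + 36\right) + 106\right) \left(-40\right) + 33532 = \left(77 + 106\right) \left(-40\right) + 33532 = 183 \left(-40\right) + 33532 = -7320 + 33532 = 26212$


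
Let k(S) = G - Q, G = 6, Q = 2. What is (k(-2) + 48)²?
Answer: 2704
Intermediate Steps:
k(S) = 4 (k(S) = 6 - 1*2 = 6 - 2 = 4)
(k(-2) + 48)² = (4 + 48)² = 52² = 2704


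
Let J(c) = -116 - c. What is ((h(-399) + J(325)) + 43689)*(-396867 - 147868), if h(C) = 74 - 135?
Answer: -23525470445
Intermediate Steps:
h(C) = -61
((h(-399) + J(325)) + 43689)*(-396867 - 147868) = ((-61 + (-116 - 1*325)) + 43689)*(-396867 - 147868) = ((-61 + (-116 - 325)) + 43689)*(-544735) = ((-61 - 441) + 43689)*(-544735) = (-502 + 43689)*(-544735) = 43187*(-544735) = -23525470445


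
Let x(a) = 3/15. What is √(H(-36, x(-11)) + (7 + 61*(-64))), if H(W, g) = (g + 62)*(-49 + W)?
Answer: 4*I*√574 ≈ 95.833*I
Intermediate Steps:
x(a) = ⅕ (x(a) = 3*(1/15) = ⅕)
H(W, g) = (-49 + W)*(62 + g) (H(W, g) = (62 + g)*(-49 + W) = (-49 + W)*(62 + g))
√(H(-36, x(-11)) + (7 + 61*(-64))) = √((-3038 - 49*⅕ + 62*(-36) - 36*⅕) + (7 + 61*(-64))) = √((-3038 - 49/5 - 2232 - 36/5) + (7 - 3904)) = √(-5287 - 3897) = √(-9184) = 4*I*√574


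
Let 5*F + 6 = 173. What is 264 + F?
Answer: 1487/5 ≈ 297.40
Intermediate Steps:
F = 167/5 (F = -6/5 + (⅕)*173 = -6/5 + 173/5 = 167/5 ≈ 33.400)
264 + F = 264 + 167/5 = 1487/5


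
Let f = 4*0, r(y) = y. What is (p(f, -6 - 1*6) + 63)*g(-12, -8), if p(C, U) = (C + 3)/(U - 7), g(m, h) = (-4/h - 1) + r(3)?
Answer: 2985/19 ≈ 157.11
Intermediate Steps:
f = 0
g(m, h) = 2 - 4/h (g(m, h) = (-4/h - 1) + 3 = (-1 - 4/h) + 3 = 2 - 4/h)
p(C, U) = (3 + C)/(-7 + U)
(p(f, -6 - 1*6) + 63)*g(-12, -8) = ((3 + 0)/(-7 + (-6 - 1*6)) + 63)*(2 - 4/(-8)) = (3/(-7 + (-6 - 6)) + 63)*(2 - 4*(-⅛)) = (3/(-7 - 12) + 63)*(2 + ½) = (3/(-19) + 63)*(5/2) = (-1/19*3 + 63)*(5/2) = (-3/19 + 63)*(5/2) = (1194/19)*(5/2) = 2985/19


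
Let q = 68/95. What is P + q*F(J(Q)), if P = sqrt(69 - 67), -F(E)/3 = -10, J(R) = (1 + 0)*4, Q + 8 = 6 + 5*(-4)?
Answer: 408/19 + sqrt(2) ≈ 22.888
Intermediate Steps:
Q = -22 (Q = -8 + (6 + 5*(-4)) = -8 + (6 - 20) = -8 - 14 = -22)
J(R) = 4 (J(R) = 1*4 = 4)
F(E) = 30 (F(E) = -3*(-10) = 30)
q = 68/95 (q = 68*(1/95) = 68/95 ≈ 0.71579)
P = sqrt(2) ≈ 1.4142
P + q*F(J(Q)) = sqrt(2) + (68/95)*30 = sqrt(2) + 408/19 = 408/19 + sqrt(2)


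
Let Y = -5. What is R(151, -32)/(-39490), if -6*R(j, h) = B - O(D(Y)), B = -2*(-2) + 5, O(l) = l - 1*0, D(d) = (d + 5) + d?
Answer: 7/118470 ≈ 5.9087e-5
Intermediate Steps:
D(d) = 5 + 2*d (D(d) = (5 + d) + d = 5 + 2*d)
O(l) = l (O(l) = l + 0 = l)
B = 9 (B = 4 + 5 = 9)
R(j, h) = -7/3 (R(j, h) = -(9 - (5 + 2*(-5)))/6 = -(9 - (5 - 10))/6 = -(9 - 1*(-5))/6 = -(9 + 5)/6 = -1/6*14 = -7/3)
R(151, -32)/(-39490) = -7/3/(-39490) = -7/3*(-1/39490) = 7/118470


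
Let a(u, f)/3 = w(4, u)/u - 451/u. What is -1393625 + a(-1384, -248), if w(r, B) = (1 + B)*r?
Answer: -1928759051/1384 ≈ -1.3936e+6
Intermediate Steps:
w(r, B) = r*(1 + B)
a(u, f) = -1353/u + 3*(4 + 4*u)/u (a(u, f) = 3*((4*(1 + u))/u - 451/u) = 3*((4 + 4*u)/u - 451/u) = 3*(-451/u + (4 + 4*u)/u) = -1353/u + 3*(4 + 4*u)/u)
-1393625 + a(-1384, -248) = -1393625 + (12 - 1341/(-1384)) = -1393625 + (12 - 1341*(-1/1384)) = -1393625 + (12 + 1341/1384) = -1393625 + 17949/1384 = -1928759051/1384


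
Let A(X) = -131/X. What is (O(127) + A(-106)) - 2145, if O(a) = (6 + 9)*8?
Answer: -214519/106 ≈ -2023.8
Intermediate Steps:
O(a) = 120 (O(a) = 15*8 = 120)
(O(127) + A(-106)) - 2145 = (120 - 131/(-106)) - 2145 = (120 - 131*(-1/106)) - 2145 = (120 + 131/106) - 2145 = 12851/106 - 2145 = -214519/106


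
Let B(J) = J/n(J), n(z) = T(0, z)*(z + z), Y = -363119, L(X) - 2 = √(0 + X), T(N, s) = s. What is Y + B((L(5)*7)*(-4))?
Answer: -10167331/28 - √5/56 ≈ -3.6312e+5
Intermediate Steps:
L(X) = 2 + √X (L(X) = 2 + √(0 + X) = 2 + √X)
n(z) = 2*z² (n(z) = z*(z + z) = z*(2*z) = 2*z²)
B(J) = 1/(2*J) (B(J) = J/((2*J²)) = J*(1/(2*J²)) = 1/(2*J))
Y + B((L(5)*7)*(-4)) = -363119 + 1/(2*((((2 + √5)*7)*(-4)))) = -363119 + 1/(2*(((14 + 7*√5)*(-4)))) = -363119 + 1/(2*(-56 - 28*√5))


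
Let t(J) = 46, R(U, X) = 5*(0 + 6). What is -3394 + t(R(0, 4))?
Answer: -3348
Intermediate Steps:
R(U, X) = 30 (R(U, X) = 5*6 = 30)
-3394 + t(R(0, 4)) = -3394 + 46 = -3348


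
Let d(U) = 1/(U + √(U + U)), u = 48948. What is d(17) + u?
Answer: 734221/15 - √34/255 ≈ 48948.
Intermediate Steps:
d(U) = 1/(U + √2*√U) (d(U) = 1/(U + √(2*U)) = 1/(U + √2*√U))
d(17) + u = 1/(17 + √2*√17) + 48948 = 1/(17 + √34) + 48948 = 48948 + 1/(17 + √34)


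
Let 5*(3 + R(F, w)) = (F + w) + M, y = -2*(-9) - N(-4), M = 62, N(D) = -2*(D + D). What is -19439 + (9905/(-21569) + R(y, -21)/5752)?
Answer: -3014692763257/155081110 ≈ -19439.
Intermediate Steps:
N(D) = -4*D
y = 2 (y = -2*(-9) - (-4)*(-4) = 18 - 1*16 = 18 - 16 = 2)
R(F, w) = 47/5 + F/5 + w/5 (R(F, w) = -3 + ((F + w) + 62)/5 = -3 + (62 + F + w)/5 = -3 + (62/5 + F/5 + w/5) = 47/5 + F/5 + w/5)
-19439 + (9905/(-21569) + R(y, -21)/5752) = -19439 + (9905/(-21569) + (47/5 + (⅕)*2 + (⅕)*(-21))/5752) = -19439 + (9905*(-1/21569) + (47/5 + ⅖ - 21/5)*(1/5752)) = -19439 + (-9905/21569 + (28/5)*(1/5752)) = -19439 + (-9905/21569 + 7/7190) = -19439 - 71065967/155081110 = -3014692763257/155081110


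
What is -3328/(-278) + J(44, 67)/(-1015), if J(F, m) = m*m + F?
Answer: 1058873/141085 ≈ 7.5052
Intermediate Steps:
J(F, m) = F + m² (J(F, m) = m² + F = F + m²)
-3328/(-278) + J(44, 67)/(-1015) = -3328/(-278) + (44 + 67²)/(-1015) = -3328*(-1/278) + (44 + 4489)*(-1/1015) = 1664/139 + 4533*(-1/1015) = 1664/139 - 4533/1015 = 1058873/141085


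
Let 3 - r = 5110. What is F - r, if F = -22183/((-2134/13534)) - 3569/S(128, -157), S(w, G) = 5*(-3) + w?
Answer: 17574644767/120571 ≈ 1.4576e+5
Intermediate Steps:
r = -5107 (r = 3 - 1*5110 = 3 - 5110 = -5107)
S(w, G) = -15 + w
F = 16958888670/120571 (F = -22183/((-2134/13534)) - 3569/(-15 + 128) = -22183/((-2134*1/13534)) - 3569/113 = -22183/(-1067/6767) - 3569*1/113 = -22183*(-6767/1067) - 3569/113 = 150112361/1067 - 3569/113 = 16958888670/120571 ≈ 1.4065e+5)
F - r = 16958888670/120571 - 1*(-5107) = 16958888670/120571 + 5107 = 17574644767/120571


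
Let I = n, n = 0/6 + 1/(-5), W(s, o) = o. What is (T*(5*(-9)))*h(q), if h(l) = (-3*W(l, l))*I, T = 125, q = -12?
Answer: 40500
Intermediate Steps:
n = -⅕ (n = 0*(⅙) + 1*(-⅕) = 0 - ⅕ = -⅕ ≈ -0.20000)
I = -⅕ ≈ -0.20000
h(l) = 3*l/5 (h(l) = -3*l*(-⅕) = 3*l/5)
(T*(5*(-9)))*h(q) = (125*(5*(-9)))*((⅗)*(-12)) = (125*(-45))*(-36/5) = -5625*(-36/5) = 40500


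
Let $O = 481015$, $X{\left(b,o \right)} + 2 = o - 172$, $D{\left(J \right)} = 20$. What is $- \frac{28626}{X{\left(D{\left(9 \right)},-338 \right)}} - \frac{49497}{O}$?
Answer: $\frac{6872096463}{123139840} \approx 55.807$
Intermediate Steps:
$X{\left(b,o \right)} = -174 + o$ ($X{\left(b,o \right)} = -2 + \left(o - 172\right) = -2 + \left(-172 + o\right) = -174 + o$)
$- \frac{28626}{X{\left(D{\left(9 \right)},-338 \right)}} - \frac{49497}{O} = - \frac{28626}{-174 - 338} - \frac{49497}{481015} = - \frac{28626}{-512} - \frac{49497}{481015} = \left(-28626\right) \left(- \frac{1}{512}\right) - \frac{49497}{481015} = \frac{14313}{256} - \frac{49497}{481015} = \frac{6872096463}{123139840}$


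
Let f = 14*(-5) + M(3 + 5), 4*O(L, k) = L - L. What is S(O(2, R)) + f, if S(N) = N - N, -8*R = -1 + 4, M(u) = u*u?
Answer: -6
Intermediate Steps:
M(u) = u**2
R = -3/8 (R = -(-1 + 4)/8 = -1/8*3 = -3/8 ≈ -0.37500)
O(L, k) = 0 (O(L, k) = (L - L)/4 = (1/4)*0 = 0)
f = -6 (f = 14*(-5) + (3 + 5)**2 = -70 + 8**2 = -70 + 64 = -6)
S(N) = 0
S(O(2, R)) + f = 0 - 6 = -6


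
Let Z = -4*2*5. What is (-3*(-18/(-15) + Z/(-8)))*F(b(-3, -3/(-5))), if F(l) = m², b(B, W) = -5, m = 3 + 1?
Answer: -1488/5 ≈ -297.60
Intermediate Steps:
m = 4
Z = -40 (Z = -8*5 = -40)
F(l) = 16 (F(l) = 4² = 16)
(-3*(-18/(-15) + Z/(-8)))*F(b(-3, -3/(-5))) = -3*(-18/(-15) - 40/(-8))*16 = -3*(-18*(-1/15) - 40*(-⅛))*16 = -3*(6/5 + 5)*16 = -3*31/5*16 = -93/5*16 = -1488/5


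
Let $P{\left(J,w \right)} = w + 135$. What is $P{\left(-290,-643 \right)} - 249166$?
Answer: $-249674$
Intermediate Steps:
$P{\left(J,w \right)} = 135 + w$
$P{\left(-290,-643 \right)} - 249166 = \left(135 - 643\right) - 249166 = -508 - 249166 = -249674$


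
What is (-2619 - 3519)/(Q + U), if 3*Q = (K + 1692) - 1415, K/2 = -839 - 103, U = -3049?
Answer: 9207/5377 ≈ 1.7123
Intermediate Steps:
K = -1884 (K = 2*(-839 - 103) = 2*(-942) = -1884)
Q = -1607/3 (Q = ((-1884 + 1692) - 1415)/3 = (-192 - 1415)/3 = (⅓)*(-1607) = -1607/3 ≈ -535.67)
(-2619 - 3519)/(Q + U) = (-2619 - 3519)/(-1607/3 - 3049) = -6138/(-10754/3) = -6138*(-3/10754) = 9207/5377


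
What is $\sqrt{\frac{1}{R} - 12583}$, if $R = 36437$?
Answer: $\frac{i \sqrt{16705882438490}}{36437} \approx 112.17 i$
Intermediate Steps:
$\sqrt{\frac{1}{R} - 12583} = \sqrt{\frac{1}{36437} - 12583} = \sqrt{- \frac{458486770}{36437}} = \frac{i \sqrt{16705882438490}}{36437}$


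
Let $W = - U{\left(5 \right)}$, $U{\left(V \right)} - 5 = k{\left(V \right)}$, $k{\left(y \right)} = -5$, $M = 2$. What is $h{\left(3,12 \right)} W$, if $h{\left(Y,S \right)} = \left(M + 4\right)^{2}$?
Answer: $0$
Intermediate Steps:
$U{\left(V \right)} = 0$ ($U{\left(V \right)} = 5 - 5 = 0$)
$h{\left(Y,S \right)} = 36$ ($h{\left(Y,S \right)} = \left(2 + 4\right)^{2} = 6^{2} = 36$)
$W = 0$ ($W = \left(-1\right) 0 = 0$)
$h{\left(3,12 \right)} W = 36 \cdot 0 = 0$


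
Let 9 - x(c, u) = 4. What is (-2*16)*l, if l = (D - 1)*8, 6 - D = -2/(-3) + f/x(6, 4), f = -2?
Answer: -18176/15 ≈ -1211.7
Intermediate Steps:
x(c, u) = 5 (x(c, u) = 9 - 1*4 = 9 - 4 = 5)
D = 86/15 (D = 6 - (-2/(-3) - 2/5) = 6 - (-2*(-1/3) - 2*1/5) = 6 - (2/3 - 2/5) = 6 - 1*4/15 = 6 - 4/15 = 86/15 ≈ 5.7333)
l = 568/15 (l = (86/15 - 1)*8 = (71/15)*8 = 568/15 ≈ 37.867)
(-2*16)*l = -2*16*(568/15) = -32*568/15 = -18176/15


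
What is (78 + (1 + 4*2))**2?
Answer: 7569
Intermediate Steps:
(78 + (1 + 4*2))**2 = (78 + (1 + 8))**2 = (78 + 9)**2 = 87**2 = 7569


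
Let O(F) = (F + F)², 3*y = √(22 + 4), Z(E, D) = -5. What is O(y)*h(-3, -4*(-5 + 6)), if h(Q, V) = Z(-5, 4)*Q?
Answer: 520/3 ≈ 173.33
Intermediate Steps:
y = √26/3 (y = √(22 + 4)/3 = √26/3 ≈ 1.6997)
h(Q, V) = -5*Q
O(F) = 4*F² (O(F) = (2*F)² = 4*F²)
O(y)*h(-3, -4*(-5 + 6)) = (4*(√26/3)²)*(-5*(-3)) = (4*(26/9))*15 = (104/9)*15 = 520/3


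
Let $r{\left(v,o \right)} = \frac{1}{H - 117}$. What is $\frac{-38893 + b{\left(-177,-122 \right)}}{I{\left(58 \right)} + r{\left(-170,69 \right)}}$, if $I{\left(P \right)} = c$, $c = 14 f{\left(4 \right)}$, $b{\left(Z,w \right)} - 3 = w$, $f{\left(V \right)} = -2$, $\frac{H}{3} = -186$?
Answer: $\frac{26333100}{18901} \approx 1393.2$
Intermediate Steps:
$H = -558$ ($H = 3 \left(-186\right) = -558$)
$b{\left(Z,w \right)} = 3 + w$
$c = -28$ ($c = 14 \left(-2\right) = -28$)
$I{\left(P \right)} = -28$
$r{\left(v,o \right)} = - \frac{1}{675}$ ($r{\left(v,o \right)} = \frac{1}{-558 - 117} = \frac{1}{-675} = - \frac{1}{675}$)
$\frac{-38893 + b{\left(-177,-122 \right)}}{I{\left(58 \right)} + r{\left(-170,69 \right)}} = \frac{-38893 + \left(3 - 122\right)}{-28 - \frac{1}{675}} = \frac{-38893 - 119}{- \frac{18901}{675}} = \left(-39012\right) \left(- \frac{675}{18901}\right) = \frac{26333100}{18901}$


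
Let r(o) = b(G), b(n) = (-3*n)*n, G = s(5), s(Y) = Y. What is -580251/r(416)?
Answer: 193417/25 ≈ 7736.7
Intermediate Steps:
G = 5
b(n) = -3*n²
r(o) = -75 (r(o) = -3*5² = -3*25 = -75)
-580251/r(416) = -580251/(-75) = -580251*(-1/75) = 193417/25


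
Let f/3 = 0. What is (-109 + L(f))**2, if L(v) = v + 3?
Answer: 11236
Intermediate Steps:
f = 0 (f = 3*0 = 0)
L(v) = 3 + v
(-109 + L(f))**2 = (-109 + (3 + 0))**2 = (-109 + 3)**2 = (-106)**2 = 11236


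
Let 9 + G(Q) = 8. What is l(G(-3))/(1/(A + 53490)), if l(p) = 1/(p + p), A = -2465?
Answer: -51025/2 ≈ -25513.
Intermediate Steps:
G(Q) = -1 (G(Q) = -9 + 8 = -1)
l(p) = 1/(2*p)
l(G(-3))/(1/(A + 53490)) = ((½)/(-1))/(1/(-2465 + 53490)) = ((½)*(-1))/(1/51025) = -1/(2*1/51025) = -½*51025 = -51025/2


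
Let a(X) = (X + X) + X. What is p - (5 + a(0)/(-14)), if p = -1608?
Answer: -1613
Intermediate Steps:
a(X) = 3*X (a(X) = 2*X + X = 3*X)
p - (5 + a(0)/(-14)) = -1608 - (5 + (3*0)/(-14)) = -1608 - (5 - 1/14*0) = -1608 - (5 + 0) = -1608 - 1*5 = -1608 - 5 = -1613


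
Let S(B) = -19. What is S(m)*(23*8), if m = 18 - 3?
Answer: -3496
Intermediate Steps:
m = 15
S(m)*(23*8) = -437*8 = -19*184 = -3496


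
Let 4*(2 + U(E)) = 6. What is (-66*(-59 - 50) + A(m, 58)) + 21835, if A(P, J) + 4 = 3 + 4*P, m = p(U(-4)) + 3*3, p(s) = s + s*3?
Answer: 29056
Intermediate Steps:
U(E) = -½ (U(E) = -2 + (¼)*6 = -2 + 3/2 = -½)
p(s) = 4*s (p(s) = s + 3*s = 4*s)
m = 7 (m = 4*(-½) + 3*3 = -2 + 9 = 7)
A(P, J) = -1 + 4*P (A(P, J) = -4 + (3 + 4*P) = -1 + 4*P)
(-66*(-59 - 50) + A(m, 58)) + 21835 = (-66*(-59 - 50) + (-1 + 4*7)) + 21835 = (-66*(-109) + (-1 + 28)) + 21835 = (7194 + 27) + 21835 = 7221 + 21835 = 29056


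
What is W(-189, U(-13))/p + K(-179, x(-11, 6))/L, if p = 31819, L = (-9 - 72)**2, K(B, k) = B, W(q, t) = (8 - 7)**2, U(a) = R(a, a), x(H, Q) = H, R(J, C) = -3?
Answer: -5689040/208764459 ≈ -0.027251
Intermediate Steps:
U(a) = -3
W(q, t) = 1 (W(q, t) = 1**2 = 1)
L = 6561 (L = (-81)**2 = 6561)
W(-189, U(-13))/p + K(-179, x(-11, 6))/L = 1/31819 - 179/6561 = -5689040/208764459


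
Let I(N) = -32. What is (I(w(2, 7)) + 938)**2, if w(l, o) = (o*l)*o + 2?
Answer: 820836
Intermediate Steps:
w(l, o) = 2 + l*o**2 (w(l, o) = (l*o)*o + 2 = l*o**2 + 2 = 2 + l*o**2)
(I(w(2, 7)) + 938)**2 = (-32 + 938)**2 = 906**2 = 820836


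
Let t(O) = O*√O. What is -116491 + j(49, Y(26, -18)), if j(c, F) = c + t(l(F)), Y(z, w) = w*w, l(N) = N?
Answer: -110610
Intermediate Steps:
t(O) = O^(3/2)
Y(z, w) = w²
j(c, F) = c + F^(3/2)
-116491 + j(49, Y(26, -18)) = -116491 + (49 + ((-18)²)^(3/2)) = -116491 + (49 + 324^(3/2)) = -116491 + (49 + 5832) = -116491 + 5881 = -110610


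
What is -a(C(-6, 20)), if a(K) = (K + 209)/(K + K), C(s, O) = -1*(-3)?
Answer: -106/3 ≈ -35.333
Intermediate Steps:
C(s, O) = 3
a(K) = (209 + K)/(2*K) (a(K) = (209 + K)/((2*K)) = (209 + K)*(1/(2*K)) = (209 + K)/(2*K))
-a(C(-6, 20)) = -(209 + 3)/(2*3) = -212/(2*3) = -1*106/3 = -106/3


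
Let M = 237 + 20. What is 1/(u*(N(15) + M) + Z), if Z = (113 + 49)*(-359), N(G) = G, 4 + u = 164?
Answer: -1/14638 ≈ -6.8315e-5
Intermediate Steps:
u = 160 (u = -4 + 164 = 160)
M = 257
Z = -58158 (Z = 162*(-359) = -58158)
1/(u*(N(15) + M) + Z) = 1/(160*(15 + 257) - 58158) = 1/(160*272 - 58158) = 1/(43520 - 58158) = 1/(-14638) = -1/14638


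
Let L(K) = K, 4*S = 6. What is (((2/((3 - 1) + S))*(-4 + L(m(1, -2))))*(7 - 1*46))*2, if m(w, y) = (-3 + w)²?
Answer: 0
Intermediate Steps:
S = 3/2 (S = (¼)*6 = 3/2 ≈ 1.5000)
(((2/((3 - 1) + S))*(-4 + L(m(1, -2))))*(7 - 1*46))*2 = (((2/((3 - 1) + 3/2))*(-4 + (-3 + 1)²))*(7 - 1*46))*2 = (((2/(2 + 3/2))*(-4 + (-2)²))*(7 - 46))*2 = (((2/(7/2))*(-4 + 4))*(-39))*2 = (((2*(2/7))*0)*(-39))*2 = (((4/7)*0)*(-39))*2 = (0*(-39))*2 = 0*2 = 0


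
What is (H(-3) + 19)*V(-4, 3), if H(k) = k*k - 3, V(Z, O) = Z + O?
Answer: -25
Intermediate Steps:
V(Z, O) = O + Z
H(k) = -3 + k² (H(k) = k² - 3 = -3 + k²)
(H(-3) + 19)*V(-4, 3) = ((-3 + (-3)²) + 19)*(3 - 4) = ((-3 + 9) + 19)*(-1) = (6 + 19)*(-1) = 25*(-1) = -25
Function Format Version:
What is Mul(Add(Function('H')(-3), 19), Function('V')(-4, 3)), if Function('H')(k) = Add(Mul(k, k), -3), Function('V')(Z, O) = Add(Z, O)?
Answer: -25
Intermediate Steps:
Function('V')(Z, O) = Add(O, Z)
Function('H')(k) = Add(-3, Pow(k, 2)) (Function('H')(k) = Add(Pow(k, 2), -3) = Add(-3, Pow(k, 2)))
Mul(Add(Function('H')(-3), 19), Function('V')(-4, 3)) = Mul(Add(Add(-3, Pow(-3, 2)), 19), Add(3, -4)) = Mul(Add(Add(-3, 9), 19), -1) = Mul(Add(6, 19), -1) = Mul(25, -1) = -25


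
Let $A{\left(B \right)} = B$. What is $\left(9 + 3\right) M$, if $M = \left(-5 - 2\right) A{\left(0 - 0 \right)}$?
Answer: $0$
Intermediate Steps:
$M = 0$ ($M = \left(-5 - 2\right) \left(0 - 0\right) = - 7 \left(0 + 0\right) = \left(-7\right) 0 = 0$)
$\left(9 + 3\right) M = \left(9 + 3\right) 0 = 12 \cdot 0 = 0$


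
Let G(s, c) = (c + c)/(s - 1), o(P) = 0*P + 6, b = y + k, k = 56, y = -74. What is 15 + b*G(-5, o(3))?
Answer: 51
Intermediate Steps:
b = -18 (b = -74 + 56 = -18)
o(P) = 6 (o(P) = 0 + 6 = 6)
G(s, c) = 2*c/(-1 + s) (G(s, c) = (2*c)/(-1 + s) = 2*c/(-1 + s))
15 + b*G(-5, o(3)) = 15 - 36*6/(-1 - 5) = 15 - 36*6/(-6) = 15 - 36*6*(-1)/6 = 15 - 18*(-2) = 15 + 36 = 51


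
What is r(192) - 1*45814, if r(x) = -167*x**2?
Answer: -6202102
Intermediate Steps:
r(192) - 1*45814 = -167*192**2 - 1*45814 = -167*36864 - 45814 = -6156288 - 45814 = -6202102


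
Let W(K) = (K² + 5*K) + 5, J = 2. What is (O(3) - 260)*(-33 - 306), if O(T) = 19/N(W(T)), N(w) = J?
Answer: 169839/2 ≈ 84920.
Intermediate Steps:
W(K) = 5 + K² + 5*K
N(w) = 2
O(T) = 19/2
(O(3) - 260)*(-33 - 306) = (19/2 - 260)*(-33 - 306) = -501/2*(-339) = 169839/2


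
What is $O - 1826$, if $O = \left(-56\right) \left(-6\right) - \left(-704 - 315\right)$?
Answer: $-471$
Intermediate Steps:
$O = 1355$ ($O = 336 - -1019 = 336 + 1019 = 1355$)
$O - 1826 = 1355 - 1826 = -471$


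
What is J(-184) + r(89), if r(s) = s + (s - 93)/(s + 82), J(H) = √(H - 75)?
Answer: 15215/171 + I*√259 ≈ 88.977 + 16.093*I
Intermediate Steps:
J(H) = √(-75 + H)
r(s) = s + (-93 + s)/(82 + s)
J(-184) + r(89) = √(-75 - 184) + (-93 + 89² + 83*89)/(82 + 89) = √(-259) + (-93 + 7921 + 7387)/171 = I*√259 + (1/171)*15215 = I*√259 + 15215/171 = 15215/171 + I*√259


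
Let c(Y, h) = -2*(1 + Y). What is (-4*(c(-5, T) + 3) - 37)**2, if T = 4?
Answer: 6561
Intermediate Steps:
c(Y, h) = -2 - 2*Y
(-4*(c(-5, T) + 3) - 37)**2 = (-4*((-2 - 2*(-5)) + 3) - 37)**2 = (-4*((-2 + 10) + 3) - 37)**2 = (-4*(8 + 3) - 37)**2 = (-4*11 - 37)**2 = (-44 - 37)**2 = (-81)**2 = 6561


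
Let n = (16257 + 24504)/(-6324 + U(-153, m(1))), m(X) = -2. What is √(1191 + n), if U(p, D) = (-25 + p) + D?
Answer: 3*√154680838/1084 ≈ 34.420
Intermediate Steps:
U(p, D) = -25 + D + p
n = -13587/2168 (n = (16257 + 24504)/(-6324 + (-25 - 2 - 153)) = 40761/(-6324 - 180) = 40761/(-6504) = 40761*(-1/6504) = -13587/2168 ≈ -6.2671)
√(1191 + n) = √(1191 - 13587/2168) = √(2568501/2168) = 3*√154680838/1084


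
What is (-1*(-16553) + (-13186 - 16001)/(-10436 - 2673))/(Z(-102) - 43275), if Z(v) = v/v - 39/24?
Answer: -1736179712/4538401345 ≈ -0.38255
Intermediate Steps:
Z(v) = -5/8 (Z(v) = 1 - 39*1/24 = 1 - 13/8 = -5/8)
(-1*(-16553) + (-13186 - 16001)/(-10436 - 2673))/(Z(-102) - 43275) = (-1*(-16553) + (-13186 - 16001)/(-10436 - 2673))/(-5/8 - 43275) = (16553 - 29187/(-13109))/(-346205/8) = (16553 - 29187*(-1/13109))*(-8/346205) = (16553 + 29187/13109)*(-8/346205) = (217022464/13109)*(-8/346205) = -1736179712/4538401345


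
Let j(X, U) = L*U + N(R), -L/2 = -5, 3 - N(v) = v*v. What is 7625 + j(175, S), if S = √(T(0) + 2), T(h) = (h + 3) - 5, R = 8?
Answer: 7564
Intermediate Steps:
N(v) = 3 - v² (N(v) = 3 - v*v = 3 - v²)
T(h) = -2 + h (T(h) = (3 + h) - 5 = -2 + h)
S = 0 (S = √((-2 + 0) + 2) = √(-2 + 2) = √0 = 0)
L = 10 (L = -2*(-5) = 10)
j(X, U) = -61 + 10*U (j(X, U) = 10*U + (3 - 1*8²) = 10*U + (3 - 1*64) = 10*U + (3 - 64) = 10*U - 61 = -61 + 10*U)
7625 + j(175, S) = 7625 + (-61 + 10*0) = 7625 + (-61 + 0) = 7625 - 61 = 7564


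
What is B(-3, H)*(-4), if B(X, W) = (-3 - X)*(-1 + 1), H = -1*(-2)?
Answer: 0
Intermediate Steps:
H = 2
B(X, W) = 0 (B(X, W) = (-3 - X)*0 = 0)
B(-3, H)*(-4) = 0*(-4) = 0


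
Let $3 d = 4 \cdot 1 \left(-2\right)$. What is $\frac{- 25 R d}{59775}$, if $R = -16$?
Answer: $- \frac{128}{7173} \approx -0.017845$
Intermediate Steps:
$d = - \frac{8}{3}$ ($d = \frac{4 \cdot 1 \left(-2\right)}{3} = \frac{4 \left(-2\right)}{3} = \frac{1}{3} \left(-8\right) = - \frac{8}{3} \approx -2.6667$)
$\frac{- 25 R d}{59775} = \frac{\left(-25\right) \left(-16\right) \left(- \frac{8}{3}\right)}{59775} = 400 \left(- \frac{8}{3}\right) \frac{1}{59775} = \left(- \frac{3200}{3}\right) \frac{1}{59775} = - \frac{128}{7173}$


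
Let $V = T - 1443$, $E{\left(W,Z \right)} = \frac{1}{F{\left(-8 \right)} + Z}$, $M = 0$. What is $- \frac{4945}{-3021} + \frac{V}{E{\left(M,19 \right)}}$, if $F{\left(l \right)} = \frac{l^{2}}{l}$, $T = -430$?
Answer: $- \frac{62236718}{3021} \approx -20601.0$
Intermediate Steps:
$F{\left(l \right)} = l$
$E{\left(W,Z \right)} = \frac{1}{-8 + Z}$
$V = -1873$ ($V = -430 - 1443 = -1873$)
$- \frac{4945}{-3021} + \frac{V}{E{\left(M,19 \right)}} = - \frac{4945}{-3021} - \frac{1873}{\frac{1}{-8 + 19}} = \left(-4945\right) \left(- \frac{1}{3021}\right) - \frac{1873}{\frac{1}{11}} = \frac{4945}{3021} - 1873 \frac{1}{\frac{1}{11}} = \frac{4945}{3021} - 20603 = - \frac{62236718}{3021}$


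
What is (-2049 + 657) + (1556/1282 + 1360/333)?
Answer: -295995742/213453 ≈ -1386.7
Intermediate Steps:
(-2049 + 657) + (1556/1282 + 1360/333) = -1392 + (1556*(1/1282) + 1360*(1/333)) = -1392 + (778/641 + 1360/333) = -1392 + 1130834/213453 = -295995742/213453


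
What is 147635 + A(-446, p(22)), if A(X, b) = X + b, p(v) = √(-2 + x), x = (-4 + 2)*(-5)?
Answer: 147189 + 2*√2 ≈ 1.4719e+5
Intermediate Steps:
x = 10 (x = -2*(-5) = 10)
p(v) = 2*√2 (p(v) = √(-2 + 10) = √8 = 2*√2)
147635 + A(-446, p(22)) = 147635 + (-446 + 2*√2) = 147189 + 2*√2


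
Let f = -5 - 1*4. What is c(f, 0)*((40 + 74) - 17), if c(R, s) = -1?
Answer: -97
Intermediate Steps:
f = -9 (f = -5 - 4 = -9)
c(f, 0)*((40 + 74) - 17) = -((40 + 74) - 17) = -(114 - 17) = -1*97 = -97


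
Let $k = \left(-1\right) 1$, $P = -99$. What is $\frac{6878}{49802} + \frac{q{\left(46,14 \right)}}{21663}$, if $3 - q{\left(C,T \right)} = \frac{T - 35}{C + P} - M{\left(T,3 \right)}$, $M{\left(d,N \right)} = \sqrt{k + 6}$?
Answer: $\frac{1317295453}{9529936413} + \frac{\sqrt{5}}{21663} \approx 0.13833$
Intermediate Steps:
$k = -1$
$M{\left(d,N \right)} = \sqrt{5}$ ($M{\left(d,N \right)} = \sqrt{-1 + 6} = \sqrt{5}$)
$q{\left(C,T \right)} = 3 + \sqrt{5} - \frac{-35 + T}{-99 + C}$ ($q{\left(C,T \right)} = 3 - \left(\frac{T - 35}{C - 99} - \sqrt{5}\right) = 3 - \left(\frac{-35 + T}{-99 + C} - \sqrt{5}\right) = 3 - \left(- \sqrt{5} + \frac{-35 + T}{-99 + C}\right) = 3 + \left(\sqrt{5} - \frac{-35 + T}{-99 + C}\right) = 3 + \sqrt{5} - \frac{-35 + T}{-99 + C}$)
$\frac{6878}{49802} + \frac{q{\left(46,14 \right)}}{21663} = \frac{6878}{49802} + \frac{\frac{1}{-99 + 46} \left(-262 - 14 - 99 \sqrt{5} + 3 \cdot 46 + 46 \sqrt{5}\right)}{21663} = 6878 \cdot \frac{1}{49802} + \frac{-262 - 14 - 99 \sqrt{5} + 138 + 46 \sqrt{5}}{-53} \cdot \frac{1}{21663} = \frac{3439}{24901} + - \frac{-138 - 53 \sqrt{5}}{53} \cdot \frac{1}{21663} = \frac{3439}{24901} + \left(\frac{138}{53} + \sqrt{5}\right) \frac{1}{21663} = \frac{3439}{24901} + \left(\frac{46}{382713} + \frac{\sqrt{5}}{21663}\right) = \frac{1317295453}{9529936413} + \frac{\sqrt{5}}{21663}$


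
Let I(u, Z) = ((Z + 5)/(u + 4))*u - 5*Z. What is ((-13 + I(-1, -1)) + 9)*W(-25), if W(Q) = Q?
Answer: 25/3 ≈ 8.3333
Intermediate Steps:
I(u, Z) = -5*Z + u*(5 + Z)/(4 + u) (I(u, Z) = ((5 + Z)/(4 + u))*u - 5*Z = u*(5 + Z)/(4 + u) - 5*Z = -5*Z + u*(5 + Z)/(4 + u))
((-13 + I(-1, -1)) + 9)*W(-25) = ((-13 + (-20*(-1) + 5*(-1) - 4*(-1)*(-1))/(4 - 1)) + 9)*(-25) = ((-13 + (20 - 5 - 4)/3) + 9)*(-25) = ((-13 + (⅓)*11) + 9)*(-25) = ((-13 + 11/3) + 9)*(-25) = (-28/3 + 9)*(-25) = -⅓*(-25) = 25/3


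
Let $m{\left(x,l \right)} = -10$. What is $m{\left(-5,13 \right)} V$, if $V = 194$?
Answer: $-1940$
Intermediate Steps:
$m{\left(-5,13 \right)} V = \left(-10\right) 194 = -1940$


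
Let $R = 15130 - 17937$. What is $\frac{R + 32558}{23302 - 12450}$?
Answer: $\frac{29751}{10852} \approx 2.7415$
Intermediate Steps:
$R = -2807$ ($R = 15130 - 17937 = -2807$)
$\frac{R + 32558}{23302 - 12450} = \frac{-2807 + 32558}{23302 - 12450} = \frac{29751}{10852}$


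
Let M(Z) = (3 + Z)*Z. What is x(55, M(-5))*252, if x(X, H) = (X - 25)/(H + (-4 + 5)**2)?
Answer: 7560/11 ≈ 687.27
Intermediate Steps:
M(Z) = Z*(3 + Z)
x(X, H) = (-25 + X)/(1 + H) (x(X, H) = (-25 + X)/(H + 1**2) = (-25 + X)/(H + 1) = (-25 + X)/(1 + H))
x(55, M(-5))*252 = ((-25 + 55)/(1 - 5*(3 - 5)))*252 = (30/(1 - 5*(-2)))*252 = (30/(1 + 10))*252 = (30/11)*252 = 7560/11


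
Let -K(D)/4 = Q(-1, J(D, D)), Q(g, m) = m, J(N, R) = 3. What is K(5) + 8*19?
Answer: 140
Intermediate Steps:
K(D) = -12 (K(D) = -4*3 = -12)
K(5) + 8*19 = -12 + 8*19 = -12 + 152 = 140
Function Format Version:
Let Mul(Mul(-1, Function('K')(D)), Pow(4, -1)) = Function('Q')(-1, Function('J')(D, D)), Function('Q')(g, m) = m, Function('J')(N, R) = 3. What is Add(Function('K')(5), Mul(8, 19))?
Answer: 140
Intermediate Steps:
Function('K')(D) = -12 (Function('K')(D) = Mul(-4, 3) = -12)
Add(Function('K')(5), Mul(8, 19)) = Add(-12, Mul(8, 19)) = Add(-12, 152) = 140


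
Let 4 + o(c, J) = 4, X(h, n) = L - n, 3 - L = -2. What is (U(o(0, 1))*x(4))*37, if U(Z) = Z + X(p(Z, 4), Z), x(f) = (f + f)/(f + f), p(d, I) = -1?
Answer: 185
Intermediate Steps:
L = 5 (L = 3 - 1*(-2) = 3 + 2 = 5)
x(f) = 1 (x(f) = (2*f)/((2*f)) = (2*f)*(1/(2*f)) = 1)
X(h, n) = 5 - n
o(c, J) = 0 (o(c, J) = -4 + 4 = 0)
U(Z) = 5 (U(Z) = Z + (5 - Z) = 5)
(U(o(0, 1))*x(4))*37 = (5*1)*37 = 5*37 = 185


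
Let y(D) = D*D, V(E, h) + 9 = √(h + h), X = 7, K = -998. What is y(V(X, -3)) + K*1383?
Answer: -1380234 + (9 - I*√6)² ≈ -1.3802e+6 - 44.091*I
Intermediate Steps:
V(E, h) = -9 + √2*√h (V(E, h) = -9 + √(h + h) = -9 + √(2*h) = -9 + √2*√h)
y(D) = D²
y(V(X, -3)) + K*1383 = (-9 + √2*√(-3))² - 998*1383 = (-9 + √2*(I*√3))² - 1380234 = (-9 + I*√6)² - 1380234 = -1380234 + (-9 + I*√6)²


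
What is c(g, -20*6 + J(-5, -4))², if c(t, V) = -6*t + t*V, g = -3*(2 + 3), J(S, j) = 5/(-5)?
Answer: 3629025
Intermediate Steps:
J(S, j) = -1 (J(S, j) = 5*(-⅕) = -1)
g = -15 (g = -3*5 = -15)
c(t, V) = -6*t + V*t
c(g, -20*6 + J(-5, -4))² = (-15*(-6 + (-20*6 - 1)))² = (-15*(-6 + (-5*24 - 1)))² = (-15*(-6 + (-120 - 1)))² = (-15*(-6 - 121))² = (-15*(-127))² = 1905² = 3629025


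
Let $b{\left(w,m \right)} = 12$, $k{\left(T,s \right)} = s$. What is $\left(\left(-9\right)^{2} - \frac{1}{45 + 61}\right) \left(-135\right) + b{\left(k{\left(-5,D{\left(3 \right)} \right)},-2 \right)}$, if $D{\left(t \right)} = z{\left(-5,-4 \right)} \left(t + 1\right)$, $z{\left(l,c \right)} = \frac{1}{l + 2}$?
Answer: $- \frac{1157703}{106} \approx -10922.0$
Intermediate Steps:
$z{\left(l,c \right)} = \frac{1}{2 + l}$
$D{\left(t \right)} = - \frac{1}{3} - \frac{t}{3}$ ($D{\left(t \right)} = \frac{t + 1}{2 - 5} = \frac{1 + t}{-3} = - \frac{1 + t}{3} = - \frac{1}{3} - \frac{t}{3}$)
$\left(\left(-9\right)^{2} - \frac{1}{45 + 61}\right) \left(-135\right) + b{\left(k{\left(-5,D{\left(3 \right)} \right)},-2 \right)} = \left(\left(-9\right)^{2} - \frac{1}{45 + 61}\right) \left(-135\right) + 12 = \left(81 - \frac{1}{106}\right) \left(-135\right) + 12 = \frac{8585}{106} \left(-135\right) + 12 = - \frac{1158975}{106} + 12 = - \frac{1157703}{106}$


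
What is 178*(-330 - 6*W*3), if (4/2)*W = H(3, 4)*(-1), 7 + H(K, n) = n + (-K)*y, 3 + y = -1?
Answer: -44322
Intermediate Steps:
y = -4 (y = -3 - 1 = -4)
H(K, n) = -7 + n + 4*K (H(K, n) = -7 + (n - K*(-4)) = -7 + (n + 4*K) = -7 + n + 4*K)
W = -9/2 (W = ((-7 + 4 + 4*3)*(-1))/2 = ((-7 + 4 + 12)*(-1))/2 = (9*(-1))/2 = (½)*(-9) = -9/2 ≈ -4.5000)
178*(-330 - 6*W*3) = 178*(-330 - 6*(-9/2)*3) = 178*(-330 + 27*3) = 178*(-330 + 81) = 178*(-249) = -44322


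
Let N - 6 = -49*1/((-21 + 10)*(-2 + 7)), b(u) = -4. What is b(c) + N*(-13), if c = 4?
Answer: -5147/55 ≈ -93.582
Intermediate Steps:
N = 379/55 (N = 6 - 49*1/((-21 + 10)*(-2 + 7)) = 6 - 49/((-11*5)) = 6 - 49/(-55) = 6 - 49*(-1/55) = 6 + 49/55 = 379/55 ≈ 6.8909)
b(c) + N*(-13) = -4 + (379/55)*(-13) = -4 - 4927/55 = -5147/55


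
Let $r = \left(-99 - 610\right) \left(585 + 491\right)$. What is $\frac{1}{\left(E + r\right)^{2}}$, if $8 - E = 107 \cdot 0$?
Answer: $\frac{1}{581979791376} \approx 1.7183 \cdot 10^{-12}$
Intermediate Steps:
$E = 8$ ($E = 8 - 107 \cdot 0 = 8 - 0 = 8 + 0 = 8$)
$r = -762884$ ($r = \left(-709\right) 1076 = -762884$)
$\frac{1}{\left(E + r\right)^{2}} = \frac{1}{\left(8 - 762884\right)^{2}} = \frac{1}{\left(-762876\right)^{2}} = \frac{1}{581979791376}$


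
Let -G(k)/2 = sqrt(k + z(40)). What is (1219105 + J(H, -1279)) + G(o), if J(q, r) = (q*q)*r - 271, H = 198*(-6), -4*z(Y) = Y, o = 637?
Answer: -1803890142 - 2*sqrt(627) ≈ -1.8039e+9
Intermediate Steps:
z(Y) = -Y/4
G(k) = -2*sqrt(-10 + k) (G(k) = -2*sqrt(k - 1/4*40) = -2*sqrt(k - 10) = -2*sqrt(-10 + k))
H = -1188
J(q, r) = -271 + r*q**2 (J(q, r) = q**2*r - 271 = r*q**2 - 271 = -271 + r*q**2)
(1219105 + J(H, -1279)) + G(o) = (1219105 + (-271 - 1279*(-1188)**2)) - 2*sqrt(-10 + 637) = (1219105 + (-271 - 1279*1411344)) - 2*sqrt(627) = (1219105 + (-271 - 1805108976)) - 2*sqrt(627) = (1219105 - 1805109247) - 2*sqrt(627) = -1803890142 - 2*sqrt(627)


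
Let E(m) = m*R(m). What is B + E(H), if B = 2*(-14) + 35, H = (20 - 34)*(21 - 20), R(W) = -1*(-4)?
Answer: -49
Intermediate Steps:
R(W) = 4
H = -14 (H = -14*1 = -14)
E(m) = 4*m (E(m) = m*4 = 4*m)
B = 7 (B = -28 + 35 = 7)
B + E(H) = 7 + 4*(-14) = 7 - 56 = -49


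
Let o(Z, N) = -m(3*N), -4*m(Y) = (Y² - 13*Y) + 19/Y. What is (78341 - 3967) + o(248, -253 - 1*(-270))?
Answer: 15271153/204 ≈ 74859.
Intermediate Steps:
m(Y) = -19/(4*Y) - Y²/4 + 13*Y/4 (m(Y) = -((Y² - 13*Y) + 19/Y)/4 = -(Y² - 13*Y + 19/Y)/4 = -19/(4*Y) - Y²/4 + 13*Y/4)
o(Z, N) = -(-19 + 9*N²*(13 - 3*N))/(12*N) (o(Z, N) = -(-19 + (3*N)²*(13 - 3*N))/(4*(3*N)) = -1/(3*N)*(-19 + (9*N²)*(13 - 3*N))/4 = -1/(3*N)*(-19 + 9*N²*(13 - 3*N))/4 = -(-19 + 9*N²*(13 - 3*N))/(12*N))
(78341 - 3967) + o(248, -253 - 1*(-270)) = (78341 - 3967) + (19 + 9*(-253 - 1*(-270))²*(-13 + 3*(-253 - 1*(-270))))/(12*(-253 - 1*(-270))) = 74374 + (19 + 9*(-253 + 270)²*(-13 + 3*(-253 + 270)))/(12*(-253 + 270)) = 74374 + (1/12)*(19 + 9*17²*(-13 + 3*17))/17 = 74374 + (1/12)*(1/17)*(19 + 9*289*(-13 + 51)) = 74374 + (1/12)*(1/17)*(19 + 9*289*38) = 74374 + (1/12)*(1/17)*(19 + 98838) = 74374 + (1/12)*(1/17)*98857 = 74374 + 98857/204 = 15271153/204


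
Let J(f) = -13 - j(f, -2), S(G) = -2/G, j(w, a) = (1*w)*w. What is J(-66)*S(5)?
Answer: 8738/5 ≈ 1747.6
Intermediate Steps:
j(w, a) = w**2 (j(w, a) = w*w = w**2)
J(f) = -13 - f**2
J(-66)*S(5) = (-13 - 1*(-66)**2)*(-2/5) = (-13 - 1*4356)*(-2*1/5) = (-13 - 4356)*(-2/5) = -4369*(-2/5) = 8738/5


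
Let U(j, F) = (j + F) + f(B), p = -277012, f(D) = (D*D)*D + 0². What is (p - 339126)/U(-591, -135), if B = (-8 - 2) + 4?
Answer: 308069/471 ≈ 654.07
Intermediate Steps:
B = -6 (B = -10 + 4 = -6)
f(D) = D³ (f(D) = D²*D + 0 = D³ + 0 = D³)
U(j, F) = -216 + F + j (U(j, F) = (j + F) + (-6)³ = (F + j) - 216 = -216 + F + j)
(p - 339126)/U(-591, -135) = (-277012 - 339126)/(-216 - 135 - 591) = -616138/(-942) = -616138*(-1/942) = 308069/471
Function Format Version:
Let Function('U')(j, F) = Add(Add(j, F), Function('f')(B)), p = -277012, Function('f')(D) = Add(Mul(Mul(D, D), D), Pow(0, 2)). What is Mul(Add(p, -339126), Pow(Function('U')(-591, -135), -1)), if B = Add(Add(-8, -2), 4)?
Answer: Rational(308069, 471) ≈ 654.07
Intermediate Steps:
B = -6 (B = Add(-10, 4) = -6)
Function('f')(D) = Pow(D, 3) (Function('f')(D) = Add(Mul(Pow(D, 2), D), 0) = Add(Pow(D, 3), 0) = Pow(D, 3))
Function('U')(j, F) = Add(-216, F, j) (Function('U')(j, F) = Add(Add(j, F), Pow(-6, 3)) = Add(Add(F, j), -216) = Add(-216, F, j))
Mul(Add(p, -339126), Pow(Function('U')(-591, -135), -1)) = Mul(Add(-277012, -339126), Pow(Add(-216, -135, -591), -1)) = Mul(-616138, Pow(-942, -1)) = Mul(-616138, Rational(-1, 942)) = Rational(308069, 471)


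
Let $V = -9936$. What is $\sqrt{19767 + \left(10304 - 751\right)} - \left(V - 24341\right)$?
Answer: $34277 + 2 \sqrt{7330} \approx 34448.0$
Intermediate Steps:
$\sqrt{19767 + \left(10304 - 751\right)} - \left(V - 24341\right) = \sqrt{19767 + \left(10304 - 751\right)} - \left(-9936 - 24341\right) = \sqrt{19767 + \left(10304 - 751\right)} - -34277 = \sqrt{19767 + 9553} + 34277 = \sqrt{29320} + 34277 = 2 \sqrt{7330} + 34277 = 34277 + 2 \sqrt{7330}$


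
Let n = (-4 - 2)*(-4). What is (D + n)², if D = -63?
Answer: 1521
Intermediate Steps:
n = 24 (n = -6*(-4) = 24)
(D + n)² = (-63 + 24)² = (-39)² = 1521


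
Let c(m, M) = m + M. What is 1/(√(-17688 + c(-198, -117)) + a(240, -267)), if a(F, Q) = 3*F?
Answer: 240/178801 - I*√18003/536403 ≈ 0.0013423 - 0.00025014*I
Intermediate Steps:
c(m, M) = M + m
1/(√(-17688 + c(-198, -117)) + a(240, -267)) = 1/(√(-17688 + (-117 - 198)) + 3*240) = 1/(√(-17688 - 315) + 720) = 1/(√(-18003) + 720) = 1/(I*√18003 + 720) = 1/(720 + I*√18003)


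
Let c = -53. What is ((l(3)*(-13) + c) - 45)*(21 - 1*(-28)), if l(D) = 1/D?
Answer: -15043/3 ≈ -5014.3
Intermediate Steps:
((l(3)*(-13) + c) - 45)*(21 - 1*(-28)) = ((-13/3 - 53) - 45)*(21 - 1*(-28)) = (((⅓)*(-13) - 53) - 45)*(21 + 28) = ((-13/3 - 53) - 45)*49 = (-172/3 - 45)*49 = -307/3*49 = -15043/3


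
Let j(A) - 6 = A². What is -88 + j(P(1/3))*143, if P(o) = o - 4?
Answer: 24233/9 ≈ 2692.6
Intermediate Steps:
P(o) = -4 + o
j(A) = 6 + A²
-88 + j(P(1/3))*143 = -88 + (6 + (-4 + 1/3)²)*143 = -88 + (6 + (-4 + ⅓)²)*143 = -88 + (6 + (-11/3)²)*143 = -88 + (6 + 121/9)*143 = -88 + (175/9)*143 = -88 + 25025/9 = 24233/9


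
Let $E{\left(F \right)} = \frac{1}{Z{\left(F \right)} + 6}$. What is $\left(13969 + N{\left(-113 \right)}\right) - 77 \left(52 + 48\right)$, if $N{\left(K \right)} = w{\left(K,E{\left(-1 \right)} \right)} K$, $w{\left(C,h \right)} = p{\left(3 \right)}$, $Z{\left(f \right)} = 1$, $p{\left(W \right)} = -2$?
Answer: $6495$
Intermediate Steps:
$E{\left(F \right)} = \frac{1}{7}$ ($E{\left(F \right)} = \frac{1}{1 + 6} = \frac{1}{7}$)
$w{\left(C,h \right)} = -2$
$N{\left(K \right)} = - 2 K$
$\left(13969 + N{\left(-113 \right)}\right) - 77 \left(52 + 48\right) = \left(13969 - -226\right) - 77 \left(52 + 48\right) = \left(13969 + 226\right) - 7700 = 14195 - 7700 = 6495$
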